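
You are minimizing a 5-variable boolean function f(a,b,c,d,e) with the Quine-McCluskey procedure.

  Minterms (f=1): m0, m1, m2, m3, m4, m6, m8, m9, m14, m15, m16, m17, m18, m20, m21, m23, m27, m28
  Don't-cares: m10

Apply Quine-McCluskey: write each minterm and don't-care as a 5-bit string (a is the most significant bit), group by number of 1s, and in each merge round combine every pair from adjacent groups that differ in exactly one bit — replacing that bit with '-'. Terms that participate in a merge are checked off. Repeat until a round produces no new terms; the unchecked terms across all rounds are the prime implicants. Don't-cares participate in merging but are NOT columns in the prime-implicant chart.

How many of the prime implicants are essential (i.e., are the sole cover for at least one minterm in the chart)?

7

Round 0: 00000✓ 00001✓ 00010✓ 00011✓ 00100✓ 00110✓ 01000✓ 01001✓ 01010✓ 01110✓ 01111✓ 10000✓ 10001✓ 10010✓ 10100✓ 10101✓ 10111✓ 11011 11100✓
Round 1: -0000✓ -0001✓ -0010✓ -0100✓ 0-000✓ 0-001✓ 0-010✓ 0-110✓ 00-00✓ 00-10✓ 000-0✓ 000-1✓ 0000-✓ 0001-✓ 001-0✓ 01-10✓ 010-0✓ 0100-✓ 0111- 1-100 10-00✓ 10-01✓ 100-0✓ 1000-✓ 101-1 1010-✓
Round 2: -0-00 -00-0 -000- 0--10 0-0-0 0-00- 00--0 000-- 10-0-
PIs = {-0-00, -00-0, -000-, 0--10, 0-0-0, 0-00-, 00--0, 000--, 0111-, 1-100, 10-0-, 101-1, 11011}
Coverage chart:
  m0: -0-00,-00-0,-000-,0-0-0,0-00-,00--0,000--
  m1: -000-,0-00-,000--
  m2: -00-0,0--10,0-0-0,00--0,000--
  m3: 000-- ←essential
  m4: -0-00,00--0
  m6: 0--10,00--0
  m8: 0-0-0,0-00-
  m9: 0-00- ←essential
  m14: 0--10,0111-
  m15: 0111- ←essential
  m16: -0-00,-00-0,-000-,10-0-
  m17: -000-,10-0-
  m18: -00-0 ←essential
  m20: -0-00,1-100,10-0-
  m21: 10-0-,101-1
  m23: 101-1 ←essential
  m27: 11011 ←essential
  m28: 1-100 ←essential
Essential: -00-0, 0-00-, 000--, 0111-, 1-100, 101-1, 11011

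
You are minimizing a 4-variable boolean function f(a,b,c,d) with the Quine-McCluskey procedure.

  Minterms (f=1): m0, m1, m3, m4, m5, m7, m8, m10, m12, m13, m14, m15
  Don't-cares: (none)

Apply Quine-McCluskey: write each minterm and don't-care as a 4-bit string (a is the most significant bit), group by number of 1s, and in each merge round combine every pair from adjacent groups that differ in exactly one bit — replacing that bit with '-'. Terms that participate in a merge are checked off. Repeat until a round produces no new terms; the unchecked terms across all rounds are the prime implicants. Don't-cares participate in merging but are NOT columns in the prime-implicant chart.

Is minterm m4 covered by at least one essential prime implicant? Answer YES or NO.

Round 0: 0000✓ 0001✓ 0011✓ 0100✓ 0101✓ 0111✓ 1000✓ 1010✓ 1100✓ 1101✓ 1110✓ 1111✓
Round 1: -000✓ -100✓ -101✓ -111✓ 0-00✓ 0-01✓ 0-11✓ 00-1✓ 000-✓ 01-1✓ 010-✓ 1-00✓ 1-10✓ 10-0✓ 11-0✓ 11-1✓ 110-✓ 111-✓
Round 2: --00 -1-1 -10- 0--1 0-0- 1--0 11--
PIs = {--00, -1-1, -10-, 0--1, 0-0-, 1--0, 11--}
Coverage chart:
  m0: --00,0-0-
  m1: 0--1,0-0-
  m3: 0--1 ←essential
  m4: --00,-10-,0-0-
  m5: -1-1,-10-,0--1,0-0-
  m7: -1-1,0--1
  m8: --00,1--0
  m10: 1--0 ←essential
  m12: --00,-10-,1--0,11--
  m13: -1-1,-10-,11--
  m14: 1--0,11--
  m15: -1-1,11--
Essential: 0--1, 1--0

NO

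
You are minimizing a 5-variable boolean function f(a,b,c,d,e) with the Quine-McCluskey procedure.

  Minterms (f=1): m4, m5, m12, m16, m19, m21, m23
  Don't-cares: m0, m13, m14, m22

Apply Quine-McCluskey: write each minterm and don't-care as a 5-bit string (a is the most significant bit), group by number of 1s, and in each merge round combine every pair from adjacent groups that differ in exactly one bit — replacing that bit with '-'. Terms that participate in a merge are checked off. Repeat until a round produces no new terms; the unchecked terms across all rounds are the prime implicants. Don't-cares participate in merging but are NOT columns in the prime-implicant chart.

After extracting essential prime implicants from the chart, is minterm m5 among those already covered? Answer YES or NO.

NO

[col 0] 00000*, 00100*, 00101*, 01100*, 01101*, 01110*, 10000*, 10011*, 10101*, 10110*, 10111*
[col 1] -0000, -0101, 0-100*, 0-101*, 00-00, 0010-*, 011-0, 0110-*, 10-11, 101-1, 1011-
[col 2] 0-10-
Prime implicants: -0000, -0101, 0-10-, 00-00, 011-0, 10-11, 101-1, 1011-
PI chart (minterm → PIs covering it):
  4 | 0-10-,00-00
  5 | -0101,0-10-
  12 | 0-10-,011-0
  16 | -0000  (sole → essential)
  19 | 10-11  (sole → essential)
  21 | -0101,101-1
  23 | 10-11,101-1,1011-
Essential prime implicants: -0000, 10-11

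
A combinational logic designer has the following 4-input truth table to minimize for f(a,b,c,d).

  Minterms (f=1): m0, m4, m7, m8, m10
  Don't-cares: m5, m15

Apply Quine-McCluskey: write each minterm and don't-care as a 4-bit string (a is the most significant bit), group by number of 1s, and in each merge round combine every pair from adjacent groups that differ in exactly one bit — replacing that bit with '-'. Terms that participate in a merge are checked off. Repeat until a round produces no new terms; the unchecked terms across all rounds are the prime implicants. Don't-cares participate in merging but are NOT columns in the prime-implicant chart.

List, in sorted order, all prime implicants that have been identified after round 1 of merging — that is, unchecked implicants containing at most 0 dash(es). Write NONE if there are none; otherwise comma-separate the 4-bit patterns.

NONE

[col 0] 0000*, 0100*, 0101*, 0111*, 1000*, 1010*, 1111*
[col 1] -000, -111, 0-00, 01-1, 010-, 10-0
Prime implicants: -000, -111, 0-00, 01-1, 010-, 10-0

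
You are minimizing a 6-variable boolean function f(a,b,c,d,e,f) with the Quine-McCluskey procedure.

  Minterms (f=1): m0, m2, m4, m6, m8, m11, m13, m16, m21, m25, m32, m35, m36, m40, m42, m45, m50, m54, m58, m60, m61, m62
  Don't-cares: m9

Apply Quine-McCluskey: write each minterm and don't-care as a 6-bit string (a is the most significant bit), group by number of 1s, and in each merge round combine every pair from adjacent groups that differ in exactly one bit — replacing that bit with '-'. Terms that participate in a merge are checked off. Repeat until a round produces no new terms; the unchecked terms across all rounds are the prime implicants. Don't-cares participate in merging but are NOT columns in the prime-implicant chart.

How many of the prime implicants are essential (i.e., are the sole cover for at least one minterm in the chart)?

[col 0] 000000*, 000010*, 000100*, 000110*, 001000*, 001001*, 001011*, 001101*, 010000*, 010101, 011001*, 100000*, 100011, 100100*, 101000*, 101010*, 101101*, 110010*, 110110*, 111010*, 111100*, 111101*, 111110*
[col 1] -00000*, -00100*, -01000*, -01101, 0-0000, 0-1001, 00-000*, 000-00*, 000-10*, 0000-0*, 0001-0*, 001-01, 0010-1, 00100-, 1-1010, 1-1101, 10-000*, 100-00*, 1010-0, 11-010*, 11-110*, 110-10*, 111-10*, 1111-0, 11110-
[col 2] -0-000, -00-00, 000--0, 11--10
Prime implicants: -0-000, -00-00, -01101, 0-0000, 0-1001, 000--0, 001-01, 0010-1, 00100-, 010101, 1-1010, 1-1101, 100011, 1010-0, 11--10, 1111-0, 11110-
PI chart (minterm → PIs covering it):
  0 | -0-000,-00-00,0-0000,000--0
  2 | 000--0  (sole → essential)
  4 | -00-00,000--0
  6 | 000--0  (sole → essential)
  8 | -0-000,00100-
  11 | 0010-1  (sole → essential)
  13 | -01101,001-01
  16 | 0-0000  (sole → essential)
  21 | 010101  (sole → essential)
  25 | 0-1001  (sole → essential)
  32 | -0-000,-00-00
  35 | 100011  (sole → essential)
  36 | -00-00  (sole → essential)
  40 | -0-000,1010-0
  42 | 1-1010,1010-0
  45 | -01101,1-1101
  50 | 11--10  (sole → essential)
  54 | 11--10  (sole → essential)
  58 | 1-1010,11--10
  60 | 1111-0,11110-
  61 | 1-1101,11110-
  62 | 11--10,1111-0
Essential prime implicants: -00-00, 0-0000, 0-1001, 000--0, 0010-1, 010101, 100011, 11--10

8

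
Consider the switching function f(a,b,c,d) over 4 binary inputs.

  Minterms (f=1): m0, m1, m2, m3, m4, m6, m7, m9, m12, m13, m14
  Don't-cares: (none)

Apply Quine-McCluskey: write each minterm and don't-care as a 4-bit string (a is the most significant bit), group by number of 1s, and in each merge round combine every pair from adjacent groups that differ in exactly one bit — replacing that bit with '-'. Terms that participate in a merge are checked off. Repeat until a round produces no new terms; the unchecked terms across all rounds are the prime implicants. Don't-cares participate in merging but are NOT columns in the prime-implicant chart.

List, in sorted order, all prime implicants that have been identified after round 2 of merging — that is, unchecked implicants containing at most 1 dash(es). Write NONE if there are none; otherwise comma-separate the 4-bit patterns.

-001, 1-01, 110-

size-2^0 implicants → 0000(✓)  0001(✓)  0010(✓)  0011(✓)  0100(✓)  0110(✓)  0111(✓)  1001(✓)  1100(✓)  1101(✓)  1110(✓)
size-2^1 implicants → -001  -100(✓)  -110(✓)  0-00(✓)  0-10(✓)  0-11(✓)  00-0(✓)  00-1(✓)  000-(✓)  001-(✓)  01-0(✓)  011-(✓)  1-01  11-0(✓)  110-
size-2^2 implicants → -1-0  0--0  0-1-  00--
Unchecked terms (primes): -001, -1-0, 0--0, 0-1-, 00--, 1-01, 110-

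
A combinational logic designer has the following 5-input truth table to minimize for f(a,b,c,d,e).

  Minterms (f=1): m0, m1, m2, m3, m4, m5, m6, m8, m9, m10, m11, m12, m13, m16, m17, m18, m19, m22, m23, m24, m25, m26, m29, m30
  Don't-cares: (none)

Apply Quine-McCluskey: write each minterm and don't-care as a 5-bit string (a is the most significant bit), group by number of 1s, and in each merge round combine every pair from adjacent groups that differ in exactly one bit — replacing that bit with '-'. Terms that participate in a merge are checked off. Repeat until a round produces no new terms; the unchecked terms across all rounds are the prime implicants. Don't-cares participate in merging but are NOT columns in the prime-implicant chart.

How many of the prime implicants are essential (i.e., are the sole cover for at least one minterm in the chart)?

[col 0] 00000*, 00001*, 00010*, 00011*, 00100*, 00101*, 00110*, 01000*, 01001*, 01010*, 01011*, 01100*, 01101*, 10000*, 10001*, 10010*, 10011*, 10110*, 10111*, 11000*, 11001*, 11010*, 11101*, 11110*
[col 1] -0000*, -0001*, -0010*, -0011*, -0110*, -1000*, -1001*, -1010*, -1101*, 0-000*, 0-001*, 0-010*, 0-011*, 0-100*, 0-101*, 00-00*, 00-01*, 00-10*, 000-0*, 000-1*, 0000-*, 0001-*, 001-0*, 0010-*, 01-00*, 01-01*, 010-0*, 010-1*, 0100-*, 0101-*, 0110-*, 1-000*, 1-001*, 1-010*, 1-110*, 10-10*, 10-11*, 100-0*, 100-1*, 1000-*, 1001-*, 1011-*, 11-01*, 11-10*, 110-0*, 1100-*
[col 2] --000*, --001*, --010*, -0-10, -00-0*, -00-1*, -000-*, -001-*, -1-01, -10-0*, -100-*, 0--00*, 0--01*, 0-0-0*, 0-0-1*, 0-00-*, 0-01-*, 0-10-*, 00--0, 00-0-*, 000--*, 01-0-*, 010--*, 1--10, 1-0-0*, 1-00-*, 10-1-, 100--*
[col 3] --0-0, --00-, -00--, 0--0-, 0-0--
Prime implicants: --0-0, --00-, -0-10, -00--, -1-01, 0--0-, 0-0--, 00--0, 1--10, 10-1-
PI chart (minterm → PIs covering it):
  0 | --0-0,--00-,-00--,0--0-,0-0--,00--0
  1 | --00-,-00--,0--0-,0-0--
  2 | --0-0,-0-10,-00--,0-0--,00--0
  3 | -00--,0-0--
  4 | 0--0-,00--0
  5 | 0--0-  (sole → essential)
  6 | -0-10,00--0
  8 | --0-0,--00-,0--0-,0-0--
  9 | --00-,-1-01,0--0-,0-0--
  10 | --0-0,0-0--
  11 | 0-0--  (sole → essential)
  12 | 0--0-  (sole → essential)
  13 | -1-01,0--0-
  16 | --0-0,--00-,-00--
  17 | --00-,-00--
  18 | --0-0,-0-10,-00--,1--10,10-1-
  19 | -00--,10-1-
  22 | -0-10,1--10,10-1-
  23 | 10-1-  (sole → essential)
  24 | --0-0,--00-
  25 | --00-,-1-01
  26 | --0-0,1--10
  29 | -1-01  (sole → essential)
  30 | 1--10  (sole → essential)
Essential prime implicants: -1-01, 0--0-, 0-0--, 1--10, 10-1-

5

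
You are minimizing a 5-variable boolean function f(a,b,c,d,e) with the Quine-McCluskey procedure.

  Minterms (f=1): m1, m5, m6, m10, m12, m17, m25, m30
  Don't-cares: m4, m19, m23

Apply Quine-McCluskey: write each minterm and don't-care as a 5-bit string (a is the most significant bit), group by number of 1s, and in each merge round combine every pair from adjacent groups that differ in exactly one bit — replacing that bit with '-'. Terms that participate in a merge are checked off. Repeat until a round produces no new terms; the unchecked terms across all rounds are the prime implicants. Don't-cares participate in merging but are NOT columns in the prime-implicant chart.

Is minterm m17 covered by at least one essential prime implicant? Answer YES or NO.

YES

Round 0: 00001✓ 00100✓ 00101✓ 00110✓ 01010 01100✓ 10001✓ 10011✓ 10111✓ 11001✓ 11110
Round 1: -0001 0-100 00-01 001-0 0010- 1-001 10-11 100-1
PIs = {-0001, 0-100, 00-01, 001-0, 0010-, 01010, 1-001, 10-11, 100-1, 11110}
Coverage chart:
  m1: -0001,00-01
  m5: 00-01,0010-
  m6: 001-0 ←essential
  m10: 01010 ←essential
  m12: 0-100 ←essential
  m17: -0001,1-001,100-1
  m25: 1-001 ←essential
  m30: 11110 ←essential
Essential: 0-100, 001-0, 01010, 1-001, 11110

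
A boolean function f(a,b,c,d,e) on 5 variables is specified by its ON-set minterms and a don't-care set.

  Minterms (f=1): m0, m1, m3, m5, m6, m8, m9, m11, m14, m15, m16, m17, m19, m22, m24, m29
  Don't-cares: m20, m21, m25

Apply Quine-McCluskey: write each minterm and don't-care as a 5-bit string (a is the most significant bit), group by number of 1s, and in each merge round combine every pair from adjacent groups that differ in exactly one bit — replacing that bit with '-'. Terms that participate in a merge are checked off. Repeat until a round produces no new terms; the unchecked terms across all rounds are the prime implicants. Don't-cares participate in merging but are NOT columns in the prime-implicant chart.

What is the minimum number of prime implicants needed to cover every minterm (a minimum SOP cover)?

size-2^0 implicants → 00000(✓)  00001(✓)  00011(✓)  00101(✓)  00110(✓)  01000(✓)  01001(✓)  01011(✓)  01110(✓)  01111(✓)  10000(✓)  10001(✓)  10011(✓)  10100(✓)  10101(✓)  10110(✓)  11000(✓)  11001(✓)  11101(✓)
size-2^1 implicants → -0000(✓)  -0001(✓)  -0011(✓)  -0101(✓)  -0110  -1000(✓)  -1001(✓)  0-000(✓)  0-001(✓)  0-011(✓)  0-110  00-01(✓)  000-1(✓)  0000-(✓)  01-11  010-1(✓)  0100-(✓)  0111-  1-000(✓)  1-001(✓)  1-101(✓)  10-00(✓)  10-01(✓)  100-1(✓)  1000-(✓)  101-0  1010-(✓)  11-01(✓)  1100-(✓)
size-2^2 implicants → --000(✓)  --001(✓)  -0-01  -00-1  -000-(✓)  -100-(✓)  0-0-1  0-00-(✓)  1--01  1-00-(✓)  10-0-
size-2^3 implicants → --00-
Unchecked terms (primes): --00-, -0-01, -00-1, -0110, 0-0-1, 0-110, 01-11, 0111-, 1--01, 10-0-, 101-0
Minterm coverage:
  m0 ⊆ --00- [E]
  m1 ⊆ --00-,-0-01,-00-1,0-0-1
  m3 ⊆ -00-1,0-0-1
  m5 ⊆ -0-01 [E]
  m6 ⊆ -0110,0-110
  m8 ⊆ --00- [E]
  m9 ⊆ --00-,0-0-1
  m11 ⊆ 0-0-1,01-11
  m14 ⊆ 0-110,0111-
  m15 ⊆ 01-11,0111-
  m16 ⊆ --00-,10-0-
  m17 ⊆ --00-,-0-01,-00-1,1--01,10-0-
  m19 ⊆ -00-1 [E]
  m22 ⊆ -0110,101-0
  m24 ⊆ --00- [E]
  m29 ⊆ 1--01 [E]
E = {--00-, -0-01, -00-1, 1--01}
Petrick residual → -0110, 0-0-1, 0111-
Cover = c'd' + b'd'e + b'c'e + b'cde' + a'c'e + a'bcd + ad'e  |cover|=7

7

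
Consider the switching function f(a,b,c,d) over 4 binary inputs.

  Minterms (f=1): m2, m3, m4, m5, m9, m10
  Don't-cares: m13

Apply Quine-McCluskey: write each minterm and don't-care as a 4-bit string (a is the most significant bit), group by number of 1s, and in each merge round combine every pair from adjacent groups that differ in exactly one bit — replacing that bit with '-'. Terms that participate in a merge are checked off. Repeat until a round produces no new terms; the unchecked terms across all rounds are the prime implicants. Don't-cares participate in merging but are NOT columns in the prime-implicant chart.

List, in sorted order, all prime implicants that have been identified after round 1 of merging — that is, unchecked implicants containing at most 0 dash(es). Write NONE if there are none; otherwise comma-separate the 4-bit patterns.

Round 0: 0010✓ 0011✓ 0100✓ 0101✓ 1001✓ 1010✓ 1101✓
Round 1: -010 -101 001- 010- 1-01
PIs = {-010, -101, 001-, 010-, 1-01}

NONE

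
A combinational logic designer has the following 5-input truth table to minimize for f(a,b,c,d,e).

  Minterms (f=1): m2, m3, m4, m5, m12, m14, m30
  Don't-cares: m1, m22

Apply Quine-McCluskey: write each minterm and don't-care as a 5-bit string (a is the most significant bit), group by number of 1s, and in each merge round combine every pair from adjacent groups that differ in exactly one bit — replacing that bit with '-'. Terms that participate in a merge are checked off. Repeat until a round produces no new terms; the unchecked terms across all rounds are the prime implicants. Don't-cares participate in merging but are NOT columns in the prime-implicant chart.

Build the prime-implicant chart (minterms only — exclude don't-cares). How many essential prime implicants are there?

1

size-2^0 implicants → 00001(✓)  00010(✓)  00011(✓)  00100(✓)  00101(✓)  01100(✓)  01110(✓)  10110(✓)  11110(✓)
size-2^1 implicants → -1110  0-100  00-01  000-1  0001-  0010-  011-0  1-110
Unchecked terms (primes): -1110, 0-100, 00-01, 000-1, 0001-, 0010-, 011-0, 1-110
Minterm coverage:
  m2 ⊆ 0001- [E]
  m3 ⊆ 000-1,0001-
  m4 ⊆ 0-100,0010-
  m5 ⊆ 00-01,0010-
  m12 ⊆ 0-100,011-0
  m14 ⊆ -1110,011-0
  m30 ⊆ -1110,1-110
E = {0001-}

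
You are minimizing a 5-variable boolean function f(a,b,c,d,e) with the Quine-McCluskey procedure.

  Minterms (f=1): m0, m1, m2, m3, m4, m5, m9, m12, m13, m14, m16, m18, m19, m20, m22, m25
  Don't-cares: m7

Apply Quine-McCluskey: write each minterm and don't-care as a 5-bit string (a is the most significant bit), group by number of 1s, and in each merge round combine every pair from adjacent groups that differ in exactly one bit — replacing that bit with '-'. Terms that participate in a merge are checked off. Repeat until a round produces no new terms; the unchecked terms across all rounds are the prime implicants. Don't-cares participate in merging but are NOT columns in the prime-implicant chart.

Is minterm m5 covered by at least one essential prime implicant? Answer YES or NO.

Round 0: 00000✓ 00001✓ 00010✓ 00011✓ 00100✓ 00101✓ 00111✓ 01001✓ 01100✓ 01101✓ 01110✓ 10000✓ 10010✓ 10011✓ 10100✓ 10110✓ 11001✓
Round 1: -0000✓ -0010✓ -0011✓ -0100✓ -1001 0-001✓ 0-100✓ 0-101✓ 00-00✓ 00-01✓ 00-11✓ 000-0✓ 000-1✓ 0000-✓ 0001-✓ 001-1✓ 0010-✓ 01-01✓ 011-0 0110-✓ 10-00✓ 10-10✓ 100-0✓ 1001-✓ 101-0✓
Round 2: -0-00 -00-0 -001- 0--01 0-10- 00--1 00-0- 000-- 10--0
PIs = {-0-00, -00-0, -001-, -1001, 0--01, 0-10-, 00--1, 00-0-, 000--, 011-0, 10--0}
Coverage chart:
  m0: -0-00,-00-0,00-0-,000--
  m1: 0--01,00--1,00-0-,000--
  m2: -00-0,-001-,000--
  m3: -001-,00--1,000--
  m4: -0-00,0-10-,00-0-
  m5: 0--01,0-10-,00--1,00-0-
  m9: -1001,0--01
  m12: 0-10-,011-0
  m13: 0--01,0-10-
  m14: 011-0 ←essential
  m16: -0-00,-00-0,10--0
  m18: -00-0,-001-,10--0
  m19: -001- ←essential
  m20: -0-00,10--0
  m22: 10--0 ←essential
  m25: -1001 ←essential
Essential: -001-, -1001, 011-0, 10--0

NO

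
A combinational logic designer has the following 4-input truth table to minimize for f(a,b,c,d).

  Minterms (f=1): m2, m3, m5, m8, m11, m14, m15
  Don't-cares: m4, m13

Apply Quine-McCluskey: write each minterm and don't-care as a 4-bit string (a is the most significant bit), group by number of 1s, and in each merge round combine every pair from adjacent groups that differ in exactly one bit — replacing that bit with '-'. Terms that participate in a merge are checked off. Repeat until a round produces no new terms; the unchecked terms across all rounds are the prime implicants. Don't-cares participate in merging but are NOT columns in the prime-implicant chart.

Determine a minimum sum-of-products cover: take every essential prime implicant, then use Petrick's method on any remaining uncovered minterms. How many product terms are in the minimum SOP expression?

5

[col 0] 0010*, 0011*, 0100*, 0101*, 1000, 1011*, 1101*, 1110*, 1111*
[col 1] -011, -101, 001-, 010-, 1-11, 11-1, 111-
Prime implicants: -011, -101, 001-, 010-, 1-11, 1000, 11-1, 111-
PI chart (minterm → PIs covering it):
  2 | 001-  (sole → essential)
  3 | -011,001-
  5 | -101,010-
  8 | 1000  (sole → essential)
  11 | -011,1-11
  14 | 111-  (sole → essential)
  15 | 1-11,11-1,111-
Essential prime implicants: 001-, 1000, 111-
Petrick residual → -011, -101
Minimum SOP uses 5 PIs: b'cd + bc'd + a'b'c + ab'c'd' + abc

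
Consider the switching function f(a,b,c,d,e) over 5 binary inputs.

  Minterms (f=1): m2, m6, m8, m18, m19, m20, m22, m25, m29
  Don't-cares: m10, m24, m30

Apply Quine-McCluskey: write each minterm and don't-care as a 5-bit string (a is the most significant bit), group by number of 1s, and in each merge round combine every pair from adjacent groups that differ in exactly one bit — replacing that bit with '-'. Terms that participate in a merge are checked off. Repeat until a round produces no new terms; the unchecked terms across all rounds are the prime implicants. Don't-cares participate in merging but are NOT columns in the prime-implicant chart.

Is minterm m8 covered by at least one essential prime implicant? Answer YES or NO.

size-2^0 implicants → 00010(✓)  00110(✓)  01000(✓)  01010(✓)  10010(✓)  10011(✓)  10100(✓)  10110(✓)  11000(✓)  11001(✓)  11101(✓)  11110(✓)
size-2^1 implicants → -0010(✓)  -0110(✓)  -1000  0-010  00-10(✓)  010-0  1-110  10-10(✓)  1001-  101-0  11-01  1100-
size-2^2 implicants → -0-10
Unchecked terms (primes): -0-10, -1000, 0-010, 010-0, 1-110, 1001-, 101-0, 11-01, 1100-
Minterm coverage:
  m2 ⊆ -0-10,0-010
  m6 ⊆ -0-10 [E]
  m8 ⊆ -1000,010-0
  m18 ⊆ -0-10,1001-
  m19 ⊆ 1001- [E]
  m20 ⊆ 101-0 [E]
  m22 ⊆ -0-10,1-110,101-0
  m25 ⊆ 11-01,1100-
  m29 ⊆ 11-01 [E]
E = {-0-10, 1001-, 101-0, 11-01}

NO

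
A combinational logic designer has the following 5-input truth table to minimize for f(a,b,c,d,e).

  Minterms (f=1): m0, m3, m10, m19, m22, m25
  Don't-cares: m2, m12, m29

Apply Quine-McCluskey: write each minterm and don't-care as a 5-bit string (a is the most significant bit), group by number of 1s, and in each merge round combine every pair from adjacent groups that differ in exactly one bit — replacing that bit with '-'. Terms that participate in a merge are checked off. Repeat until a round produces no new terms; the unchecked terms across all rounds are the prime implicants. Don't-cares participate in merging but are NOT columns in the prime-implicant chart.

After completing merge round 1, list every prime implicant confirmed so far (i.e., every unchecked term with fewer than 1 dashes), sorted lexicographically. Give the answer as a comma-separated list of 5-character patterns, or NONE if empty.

01100, 10110

Round 0: 00000✓ 00010✓ 00011✓ 01010✓ 01100 10011✓ 10110 11001✓ 11101✓
Round 1: -0011 0-010 000-0 0001- 11-01
PIs = {-0011, 0-010, 000-0, 0001-, 01100, 10110, 11-01}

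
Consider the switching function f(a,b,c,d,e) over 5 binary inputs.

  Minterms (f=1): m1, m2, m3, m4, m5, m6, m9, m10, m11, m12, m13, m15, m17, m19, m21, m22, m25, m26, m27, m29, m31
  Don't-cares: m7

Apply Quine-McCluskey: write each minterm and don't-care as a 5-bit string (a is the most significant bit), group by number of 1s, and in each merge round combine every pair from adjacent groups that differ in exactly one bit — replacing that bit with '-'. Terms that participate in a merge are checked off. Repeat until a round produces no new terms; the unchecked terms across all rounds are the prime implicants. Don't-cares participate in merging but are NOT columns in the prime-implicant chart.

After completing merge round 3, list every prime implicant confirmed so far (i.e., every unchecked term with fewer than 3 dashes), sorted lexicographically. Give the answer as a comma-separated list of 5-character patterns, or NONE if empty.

[col 0] 00001*, 00010*, 00011*, 00100*, 00101*, 00110*, 00111*, 01001*, 01010*, 01011*, 01100*, 01101*, 01111*, 10001*, 10011*, 10101*, 10110*, 11001*, 11010*, 11011*, 11101*, 11111*
[col 1] -0001*, -0011*, -0101*, -0110, -1001*, -1010*, -1011*, -1101*, -1111*, 0-001*, 0-010*, 0-011*, 0-100*, 0-101*, 0-111*, 00-01*, 00-10*, 00-11*, 000-1*, 0001-*, 001-0*, 001-1*, 0010-*, 0011-*, 01-01*, 01-11*, 010-1*, 0101-*, 011-1*, 0110-*, 1-001*, 1-011*, 1-101*, 10-01*, 100-1*, 11-01*, 11-11*, 110-1*, 1101-*, 111-1*
[col 2] --001*, --011*, --101*, -0-01*, -00-1*, -1-01*, -1-11*, -10-1*, -101-, -11-1*, 0--01*, 0--11*, 0-0-1*, 0-01-, 0-1-1*, 0-10-, 00--1*, 00-1-, 001--, 01--1*, 1--01*, 1-0-1*, 11--1*
[col 3] ---01, --0-1, -1--1, 0---1
Prime implicants: ---01, --0-1, -0110, -1--1, -101-, 0---1, 0-01-, 0-10-, 00-1-, 001--

-0110, -101-, 0-01-, 0-10-, 00-1-, 001--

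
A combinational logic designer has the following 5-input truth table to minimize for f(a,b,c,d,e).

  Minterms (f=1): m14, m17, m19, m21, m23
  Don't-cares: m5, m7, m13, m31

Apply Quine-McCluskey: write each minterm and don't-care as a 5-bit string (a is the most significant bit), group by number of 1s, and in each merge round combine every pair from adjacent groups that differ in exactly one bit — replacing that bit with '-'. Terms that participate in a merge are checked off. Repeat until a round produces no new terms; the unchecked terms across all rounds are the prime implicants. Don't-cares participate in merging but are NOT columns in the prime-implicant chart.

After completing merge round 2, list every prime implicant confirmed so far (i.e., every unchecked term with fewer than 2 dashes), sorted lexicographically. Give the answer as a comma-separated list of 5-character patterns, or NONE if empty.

size-2^0 implicants → 00101(✓)  00111(✓)  01101(✓)  01110  10001(✓)  10011(✓)  10101(✓)  10111(✓)  11111(✓)
size-2^1 implicants → -0101(✓)  -0111(✓)  0-101  001-1(✓)  1-111  10-01(✓)  10-11(✓)  100-1(✓)  101-1(✓)
size-2^2 implicants → -01-1  10--1
Unchecked terms (primes): -01-1, 0-101, 01110, 1-111, 10--1

0-101, 01110, 1-111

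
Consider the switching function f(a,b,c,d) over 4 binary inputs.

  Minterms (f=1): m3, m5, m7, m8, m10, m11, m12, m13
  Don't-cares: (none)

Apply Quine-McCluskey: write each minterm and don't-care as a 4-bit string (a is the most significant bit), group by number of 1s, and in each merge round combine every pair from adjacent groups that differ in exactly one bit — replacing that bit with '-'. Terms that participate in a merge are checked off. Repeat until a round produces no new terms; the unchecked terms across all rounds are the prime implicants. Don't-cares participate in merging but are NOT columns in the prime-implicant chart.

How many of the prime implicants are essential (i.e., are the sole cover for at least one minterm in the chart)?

0

[col 0] 0011*, 0101*, 0111*, 1000*, 1010*, 1011*, 1100*, 1101*
[col 1] -011, -101, 0-11, 01-1, 1-00, 10-0, 101-, 110-
Prime implicants: -011, -101, 0-11, 01-1, 1-00, 10-0, 101-, 110-
PI chart (minterm → PIs covering it):
  3 | -011,0-11
  5 | -101,01-1
  7 | 0-11,01-1
  8 | 1-00,10-0
  10 | 10-0,101-
  11 | -011,101-
  12 | 1-00,110-
  13 | -101,110-
(no essential prime implicants)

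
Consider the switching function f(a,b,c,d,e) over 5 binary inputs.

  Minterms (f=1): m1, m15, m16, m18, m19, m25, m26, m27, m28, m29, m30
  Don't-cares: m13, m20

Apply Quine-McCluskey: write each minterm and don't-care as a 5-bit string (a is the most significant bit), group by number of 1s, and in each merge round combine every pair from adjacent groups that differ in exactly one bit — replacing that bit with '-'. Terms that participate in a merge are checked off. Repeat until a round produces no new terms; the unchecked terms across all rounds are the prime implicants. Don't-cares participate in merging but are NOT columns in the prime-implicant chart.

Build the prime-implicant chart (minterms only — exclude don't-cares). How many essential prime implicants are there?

Round 0: 00001 01101✓ 01111✓ 10000✓ 10010✓ 10011✓ 10100✓ 11001✓ 11010✓ 11011✓ 11100✓ 11101✓ 11110✓
Round 1: -1101 011-1 1-010✓ 1-011✓ 1-100 10-00 100-0 1001-✓ 11-01 11-10 110-1 1101-✓ 111-0 1110-
Round 2: 1-01-
PIs = {-1101, 00001, 011-1, 1-01-, 1-100, 10-00, 100-0, 11-01, 11-10, 110-1, 111-0, 1110-}
Coverage chart:
  m1: 00001 ←essential
  m15: 011-1 ←essential
  m16: 10-00,100-0
  m18: 1-01-,100-0
  m19: 1-01- ←essential
  m25: 11-01,110-1
  m26: 1-01-,11-10
  m27: 1-01-,110-1
  m28: 1-100,111-0,1110-
  m29: -1101,11-01,1110-
  m30: 11-10,111-0
Essential: 00001, 011-1, 1-01-

3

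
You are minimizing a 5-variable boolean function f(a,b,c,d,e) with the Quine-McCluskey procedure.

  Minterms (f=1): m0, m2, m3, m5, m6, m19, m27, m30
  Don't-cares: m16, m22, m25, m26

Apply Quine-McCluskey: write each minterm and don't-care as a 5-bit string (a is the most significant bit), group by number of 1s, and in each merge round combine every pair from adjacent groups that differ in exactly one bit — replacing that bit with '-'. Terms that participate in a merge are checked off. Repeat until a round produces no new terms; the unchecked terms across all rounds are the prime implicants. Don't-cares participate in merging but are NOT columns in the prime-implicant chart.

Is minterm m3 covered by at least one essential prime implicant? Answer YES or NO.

size-2^0 implicants → 00000(✓)  00010(✓)  00011(✓)  00101  00110(✓)  10000(✓)  10011(✓)  10110(✓)  11001(✓)  11010(✓)  11011(✓)  11110(✓)
size-2^1 implicants → -0000  -0011  -0110  00-10  000-0  0001-  1-011  1-110  11-10  110-1  1101-
Unchecked terms (primes): -0000, -0011, -0110, 00-10, 000-0, 0001-, 00101, 1-011, 1-110, 11-10, 110-1, 1101-
Minterm coverage:
  m0 ⊆ -0000,000-0
  m2 ⊆ 00-10,000-0,0001-
  m3 ⊆ -0011,0001-
  m5 ⊆ 00101 [E]
  m6 ⊆ -0110,00-10
  m19 ⊆ -0011,1-011
  m27 ⊆ 1-011,110-1,1101-
  m30 ⊆ 1-110,11-10
E = {00101}

NO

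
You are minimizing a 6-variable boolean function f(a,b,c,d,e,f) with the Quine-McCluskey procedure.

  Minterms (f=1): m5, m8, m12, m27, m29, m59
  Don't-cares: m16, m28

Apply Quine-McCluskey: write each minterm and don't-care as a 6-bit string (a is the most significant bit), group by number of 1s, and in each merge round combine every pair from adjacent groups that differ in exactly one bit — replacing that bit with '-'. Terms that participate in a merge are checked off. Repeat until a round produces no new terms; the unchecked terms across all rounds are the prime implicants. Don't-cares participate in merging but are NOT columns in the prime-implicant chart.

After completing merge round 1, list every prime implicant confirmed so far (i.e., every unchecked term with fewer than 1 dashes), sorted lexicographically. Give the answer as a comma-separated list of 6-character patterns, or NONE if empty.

size-2^0 implicants → 000101  001000(✓)  001100(✓)  010000  011011(✓)  011100(✓)  011101(✓)  111011(✓)
size-2^1 implicants → -11011  0-1100  001-00  01110-
Unchecked terms (primes): -11011, 0-1100, 000101, 001-00, 010000, 01110-

000101, 010000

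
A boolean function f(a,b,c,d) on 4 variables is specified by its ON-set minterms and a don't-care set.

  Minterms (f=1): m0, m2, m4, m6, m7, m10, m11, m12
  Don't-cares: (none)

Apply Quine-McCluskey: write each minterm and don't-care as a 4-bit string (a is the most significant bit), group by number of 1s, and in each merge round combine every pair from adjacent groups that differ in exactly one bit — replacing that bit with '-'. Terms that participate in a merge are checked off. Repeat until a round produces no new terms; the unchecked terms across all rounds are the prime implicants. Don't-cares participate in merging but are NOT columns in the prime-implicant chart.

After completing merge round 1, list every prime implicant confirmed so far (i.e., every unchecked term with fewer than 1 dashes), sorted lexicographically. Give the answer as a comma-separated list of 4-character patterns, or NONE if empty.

[col 0] 0000*, 0010*, 0100*, 0110*, 0111*, 1010*, 1011*, 1100*
[col 1] -010, -100, 0-00*, 0-10*, 00-0*, 01-0*, 011-, 101-
[col 2] 0--0
Prime implicants: -010, -100, 0--0, 011-, 101-

NONE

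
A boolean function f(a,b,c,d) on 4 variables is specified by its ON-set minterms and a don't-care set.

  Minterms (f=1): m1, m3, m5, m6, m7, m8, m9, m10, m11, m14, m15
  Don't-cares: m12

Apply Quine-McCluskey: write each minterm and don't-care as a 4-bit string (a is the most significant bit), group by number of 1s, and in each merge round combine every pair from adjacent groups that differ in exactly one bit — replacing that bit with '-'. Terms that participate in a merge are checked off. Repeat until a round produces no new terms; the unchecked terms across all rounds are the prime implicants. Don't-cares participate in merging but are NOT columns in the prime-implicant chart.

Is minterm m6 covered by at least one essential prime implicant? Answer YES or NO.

YES

Round 0: 0001✓ 0011✓ 0101✓ 0110✓ 0111✓ 1000✓ 1001✓ 1010✓ 1011✓ 1100✓ 1110✓ 1111✓
Round 1: -001✓ -011✓ -110✓ -111✓ 0-01✓ 0-11✓ 00-1✓ 01-1✓ 011-✓ 1-00✓ 1-10✓ 1-11✓ 10-0✓ 10-1✓ 100-✓ 101-✓ 11-0✓ 111-✓
Round 2: --11 -0-1 -11- 0--1 1--0 1-1- 10--
PIs = {--11, -0-1, -11-, 0--1, 1--0, 1-1-, 10--}
Coverage chart:
  m1: -0-1,0--1
  m3: --11,-0-1,0--1
  m5: 0--1 ←essential
  m6: -11- ←essential
  m7: --11,-11-,0--1
  m8: 1--0,10--
  m9: -0-1,10--
  m10: 1--0,1-1-,10--
  m11: --11,-0-1,1-1-,10--
  m14: -11-,1--0,1-1-
  m15: --11,-11-,1-1-
Essential: -11-, 0--1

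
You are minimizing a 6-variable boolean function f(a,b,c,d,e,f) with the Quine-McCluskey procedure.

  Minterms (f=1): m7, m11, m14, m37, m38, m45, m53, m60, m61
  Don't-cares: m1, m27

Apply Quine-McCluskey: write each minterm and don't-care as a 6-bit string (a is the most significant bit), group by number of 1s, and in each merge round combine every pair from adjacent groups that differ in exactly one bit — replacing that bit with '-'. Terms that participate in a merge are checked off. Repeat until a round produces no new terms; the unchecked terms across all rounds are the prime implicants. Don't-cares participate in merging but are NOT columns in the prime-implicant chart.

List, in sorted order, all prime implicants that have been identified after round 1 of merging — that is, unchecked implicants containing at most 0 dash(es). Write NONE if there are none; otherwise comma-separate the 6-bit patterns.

[col 0] 000001, 000111, 001011*, 001110, 011011*, 100101*, 100110, 101101*, 110101*, 111100*, 111101*
[col 1] 0-1011, 1-0101*, 1-1101*, 10-101*, 11-101*, 11110-
[col 2] 1--101
Prime implicants: 0-1011, 000001, 000111, 001110, 1--101, 100110, 11110-

000001, 000111, 001110, 100110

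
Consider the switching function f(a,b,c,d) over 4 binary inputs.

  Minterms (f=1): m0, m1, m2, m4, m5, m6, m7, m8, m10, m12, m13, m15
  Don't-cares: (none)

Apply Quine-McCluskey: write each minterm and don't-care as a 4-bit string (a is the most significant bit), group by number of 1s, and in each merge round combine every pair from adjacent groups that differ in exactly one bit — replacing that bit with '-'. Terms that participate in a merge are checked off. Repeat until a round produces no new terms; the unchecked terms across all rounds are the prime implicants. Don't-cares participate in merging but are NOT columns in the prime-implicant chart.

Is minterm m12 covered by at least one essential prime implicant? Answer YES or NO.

NO

size-2^0 implicants → 0000(✓)  0001(✓)  0010(✓)  0100(✓)  0101(✓)  0110(✓)  0111(✓)  1000(✓)  1010(✓)  1100(✓)  1101(✓)  1111(✓)
size-2^1 implicants → -000(✓)  -010(✓)  -100(✓)  -101(✓)  -111(✓)  0-00(✓)  0-01(✓)  0-10(✓)  00-0(✓)  000-(✓)  01-0(✓)  01-1(✓)  010-(✓)  011-(✓)  1-00(✓)  10-0(✓)  11-1(✓)  110-(✓)
size-2^2 implicants → --00  -0-0  -1-1  -10-  0--0  0-0-  01--
Unchecked terms (primes): --00, -0-0, -1-1, -10-, 0--0, 0-0-, 01--
Minterm coverage:
  m0 ⊆ --00,-0-0,0--0,0-0-
  m1 ⊆ 0-0- [E]
  m2 ⊆ -0-0,0--0
  m4 ⊆ --00,-10-,0--0,0-0-,01--
  m5 ⊆ -1-1,-10-,0-0-,01--
  m6 ⊆ 0--0,01--
  m7 ⊆ -1-1,01--
  m8 ⊆ --00,-0-0
  m10 ⊆ -0-0 [E]
  m12 ⊆ --00,-10-
  m13 ⊆ -1-1,-10-
  m15 ⊆ -1-1 [E]
E = {-0-0, -1-1, 0-0-}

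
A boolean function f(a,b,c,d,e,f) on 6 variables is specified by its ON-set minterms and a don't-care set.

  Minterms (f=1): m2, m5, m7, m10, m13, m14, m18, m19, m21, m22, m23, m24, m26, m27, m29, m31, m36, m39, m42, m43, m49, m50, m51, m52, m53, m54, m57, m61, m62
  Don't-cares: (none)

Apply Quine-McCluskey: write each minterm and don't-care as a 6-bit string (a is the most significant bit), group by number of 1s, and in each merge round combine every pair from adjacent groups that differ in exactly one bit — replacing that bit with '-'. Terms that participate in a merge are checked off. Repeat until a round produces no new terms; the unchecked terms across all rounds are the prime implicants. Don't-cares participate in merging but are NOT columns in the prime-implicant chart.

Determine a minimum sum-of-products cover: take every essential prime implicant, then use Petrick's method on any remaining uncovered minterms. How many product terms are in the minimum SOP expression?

12

[col 0] 000010*, 000101*, 000111*, 001010*, 001101*, 001110*, 010010*, 010011*, 010101*, 010110*, 010111*, 011000*, 011010*, 011011*, 011101*, 011111*, 100100*, 100111*, 101010*, 101011*, 110001*, 110010*, 110011*, 110100*, 110101*, 110110*, 111001*, 111101*, 111110*
[col 1] -00111, -01010, -10010*, -10011*, -10101*, -10110*, -11101*, 0-0010*, 0-0101*, 0-0111*, 0-1010*, 0-1101*, 00-010*, 00-101*, 0001-1*, 001-10, 01-010*, 01-011*, 01-101*, 01-111*, 010-10*, 010-11*, 01001-*, 0101-1*, 01011-*, 011-11*, 0110-0, 01101-*, 0111-1*, 1-0100, 10101-, 11-001*, 11-101*, 11-110, 110-01*, 110-10*, 1100-1, 11001-*, 1101-0, 11010-, 111-01*
[col 2] -1-101, -10-10, -1001-, 0--010, 0--101, 0-01-1, 01--11, 01-01-, 01-1-1, 010-1-, 11--01
Prime implicants: -00111, -01010, -1-101, -10-10, -1001-, 0--010, 0--101, 0-01-1, 001-10, 01--11, 01-01-, 01-1-1, 010-1-, 0110-0, 1-0100, 10101-, 11--01, 11-110, 1100-1, 1101-0, 11010-
PI chart (minterm → PIs covering it):
  2 | 0--010  (sole → essential)
  5 | 0--101,0-01-1
  7 | -00111,0-01-1
  10 | -01010,0--010,001-10
  13 | 0--101  (sole → essential)
  14 | 001-10  (sole → essential)
  18 | -10-10,-1001-,0--010,01-01-,010-1-
  19 | -1001-,01--11,01-01-,010-1-
  21 | -1-101,0--101,0-01-1,01-1-1
  22 | -10-10,010-1-
  23 | 0-01-1,01--11,01-1-1,010-1-
  24 | 0110-0  (sole → essential)
  26 | 0--010,01-01-,0110-0
  27 | 01--11,01-01-
  29 | -1-101,0--101,01-1-1
  31 | 01--11,01-1-1
  36 | 1-0100  (sole → essential)
  39 | -00111  (sole → essential)
  42 | -01010,10101-
  43 | 10101-  (sole → essential)
  49 | 11--01,1100-1
  50 | -10-10,-1001-
  51 | -1001-,1100-1
  52 | 1-0100,1101-0,11010-
  53 | -1-101,11--01,11010-
  54 | -10-10,11-110,1101-0
  57 | 11--01  (sole → essential)
  61 | -1-101,11--01
  62 | 11-110  (sole → essential)
Essential prime implicants: -00111, 0--010, 0--101, 001-10, 0110-0, 1-0100, 10101-, 11--01, 11-110
Petrick residual → -10-10, -1001-, 01--11
Minimum SOP uses 12 PIs: b'c'def + bc'ef' + bc'd'e + a'd'ef' + a'de'f + a'b'cef' + a'bef + a'bcd'f' + ac'de'f' + ab'cd'e + abe'f + abdef'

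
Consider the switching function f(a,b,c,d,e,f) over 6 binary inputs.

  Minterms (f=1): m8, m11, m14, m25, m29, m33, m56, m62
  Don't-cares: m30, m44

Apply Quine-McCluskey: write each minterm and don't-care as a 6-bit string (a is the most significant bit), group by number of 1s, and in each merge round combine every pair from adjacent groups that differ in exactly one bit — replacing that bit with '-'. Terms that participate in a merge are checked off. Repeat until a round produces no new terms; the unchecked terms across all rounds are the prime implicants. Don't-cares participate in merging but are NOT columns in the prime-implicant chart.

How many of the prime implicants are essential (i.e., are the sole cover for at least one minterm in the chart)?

7

size-2^0 implicants → 001000  001011  001110(✓)  011001(✓)  011101(✓)  011110(✓)  100001  101100  111000  111110(✓)
size-2^1 implicants → -11110  0-1110  011-01
Unchecked terms (primes): -11110, 0-1110, 001000, 001011, 011-01, 100001, 101100, 111000
Minterm coverage:
  m8 ⊆ 001000 [E]
  m11 ⊆ 001011 [E]
  m14 ⊆ 0-1110 [E]
  m25 ⊆ 011-01 [E]
  m29 ⊆ 011-01 [E]
  m33 ⊆ 100001 [E]
  m56 ⊆ 111000 [E]
  m62 ⊆ -11110 [E]
E = {-11110, 0-1110, 001000, 001011, 011-01, 100001, 111000}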